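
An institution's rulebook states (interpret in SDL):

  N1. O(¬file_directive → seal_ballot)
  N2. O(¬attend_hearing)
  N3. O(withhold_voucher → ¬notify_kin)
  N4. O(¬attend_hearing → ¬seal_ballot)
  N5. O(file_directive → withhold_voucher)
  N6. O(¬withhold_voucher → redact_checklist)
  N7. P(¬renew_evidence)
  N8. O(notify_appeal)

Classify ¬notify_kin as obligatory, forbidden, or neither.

Premise 2 states O(¬attend_hearing) outright.
From O(¬attend_hearing) and premise 4, O(¬attend_hearing → ¬seal_ballot), we obtain O(¬seal_ballot).
The contrapositive of premise 1 (O(¬file_directive → seal_ballot)) is O(¬seal_ballot → file_directive), and O(¬seal_ballot) is already established, so O(file_directive).
Applying K to premise 5 (O(file_directive → withhold_voucher)) and O(file_directive) yields O(withhold_voucher).
From O(withhold_voucher) and premise 3, O(withhold_voucher → ¬notify_kin), we obtain O(¬notify_kin).
Premises 6, 7, 8 do not contribute to this derivation.
Hence ¬notify_kin is obligatory.

Obligatory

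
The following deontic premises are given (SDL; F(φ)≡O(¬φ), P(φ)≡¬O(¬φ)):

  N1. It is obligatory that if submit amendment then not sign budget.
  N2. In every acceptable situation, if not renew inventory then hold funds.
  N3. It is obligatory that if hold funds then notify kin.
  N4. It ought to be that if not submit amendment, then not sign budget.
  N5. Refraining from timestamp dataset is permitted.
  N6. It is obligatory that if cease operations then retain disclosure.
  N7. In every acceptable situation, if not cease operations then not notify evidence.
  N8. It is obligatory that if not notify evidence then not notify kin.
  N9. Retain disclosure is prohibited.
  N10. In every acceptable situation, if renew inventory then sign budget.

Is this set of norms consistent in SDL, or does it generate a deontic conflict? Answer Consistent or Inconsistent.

Inconsistent

Premises 1 and 4 cover both cases: O(submit_amendment → ¬sign_budget) and O(¬submit_amendment → ¬sign_budget). Since submit_amendment ∨ ¬submit_amendment is a tautology, O(¬sign_budget) follows.
Premise 10 is O(renew_inventory → sign_budget); contrapositively O(¬sign_budget → ¬renew_inventory). Since O(¬sign_budget) holds, K gives O(¬renew_inventory).
From O(¬renew_inventory) and premise 2, O(¬renew_inventory → hold_funds), we obtain O(hold_funds).
With premise 3, O(hold_funds → notify_kin), the K-axiom yields O(notify_kin).
Premise 8 is O(¬notify_evidence → ¬notify_kin); contrapositively O(notify_kin → notify_evidence). Since O(notify_kin) holds, K gives O(notify_evidence).
Premise 7 is O(¬cease_operations → ¬notify_evidence); contrapositively O(notify_evidence → cease_operations). Since O(notify_evidence) holds, K gives O(cease_operations).
From O(cease_operations) and premise 6, O(cease_operations → retain_disclosure), we obtain O(retain_disclosure).
But premise 9, F(retain_disclosure), means O(¬retain_disclosure).
We now have both O(retain_disclosure) and O(¬retain_disclosure) — retain_disclosure is simultaneously obligatory and forbidden, violating the D-axiom.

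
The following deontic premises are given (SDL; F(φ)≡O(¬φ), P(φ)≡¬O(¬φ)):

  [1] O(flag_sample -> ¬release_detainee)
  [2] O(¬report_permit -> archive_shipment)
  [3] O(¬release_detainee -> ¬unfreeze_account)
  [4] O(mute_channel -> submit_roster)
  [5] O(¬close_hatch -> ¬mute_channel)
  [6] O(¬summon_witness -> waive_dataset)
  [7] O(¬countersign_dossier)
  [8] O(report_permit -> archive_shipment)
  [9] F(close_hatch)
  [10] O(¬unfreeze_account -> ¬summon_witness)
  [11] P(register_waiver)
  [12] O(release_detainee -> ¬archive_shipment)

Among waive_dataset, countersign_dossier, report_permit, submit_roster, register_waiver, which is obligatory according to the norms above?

Premises 8 and 2 cover both cases: O(report_permit -> archive_shipment) and O(¬report_permit -> archive_shipment). Since report_permit ∨ ¬report_permit is a tautology, O(archive_shipment) follows.
Premise 12, O(release_detainee -> ¬archive_shipment), contraposes to O(archive_shipment -> ¬release_detainee); with O(archive_shipment) we get O(¬release_detainee).
With premise 3, O(¬release_detainee -> ¬unfreeze_account), the K-axiom yields O(¬unfreeze_account).
Premise 10 is O(¬unfreeze_account -> ¬summon_witness); since O(¬unfreeze_account), deontic closure gives O(¬summon_witness).
Premise 6 is O(¬summon_witness -> waive_dataset); since O(¬summon_witness), deontic closure gives O(waive_dataset).
So O(waive_dataset) holds — waive_dataset is obligatory. None of the other listed options is made obligatory by any chain of premises.

waive_dataset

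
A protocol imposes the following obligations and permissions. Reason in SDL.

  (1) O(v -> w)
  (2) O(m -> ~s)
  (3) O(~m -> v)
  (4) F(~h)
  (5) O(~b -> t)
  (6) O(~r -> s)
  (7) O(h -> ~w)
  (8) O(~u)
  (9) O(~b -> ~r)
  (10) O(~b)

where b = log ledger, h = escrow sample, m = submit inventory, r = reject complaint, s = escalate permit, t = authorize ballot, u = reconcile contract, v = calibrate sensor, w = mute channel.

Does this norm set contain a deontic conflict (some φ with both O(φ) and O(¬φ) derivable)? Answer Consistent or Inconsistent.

F(~h) at premise 4 means O(h).
With premise 7, O(h -> ~w), the K-axiom yields O(~w).
Premise 1, O(v -> w), contraposes to O(~w -> ~v); with O(~w) we get O(~v).
Premise 3, O(~m -> v), contraposes to O(~v -> m); with O(~v) we get O(m).
Premise 2 is O(m -> ~s); since O(m), deontic closure gives O(~s).
Premise 6 is O(~r -> s); contrapositively O(~s -> r). Since O(~s) holds, K gives O(r).
Premise 9, O(~b -> ~r), contraposes to O(r -> b); with O(r) we get O(b).
However, premise 10 gives O(~b).
We now have both O(b) and O(~b) — b is simultaneously obligatory and forbidden, violating the D-axiom.

Inconsistent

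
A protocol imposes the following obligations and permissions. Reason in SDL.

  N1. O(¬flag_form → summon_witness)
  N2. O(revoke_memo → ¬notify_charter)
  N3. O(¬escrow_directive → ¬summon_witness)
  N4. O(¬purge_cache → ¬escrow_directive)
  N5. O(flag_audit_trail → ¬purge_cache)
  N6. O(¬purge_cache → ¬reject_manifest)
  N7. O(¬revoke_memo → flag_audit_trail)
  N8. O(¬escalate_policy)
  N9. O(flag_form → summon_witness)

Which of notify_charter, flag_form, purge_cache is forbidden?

notify_charter

Premises 9 and 1 are O(flag_form → summon_witness) and O(¬flag_form → summon_witness); every ideal world satisfies flag_form or ¬flag_form, so in either case summon_witness holds — hence O(summon_witness).
Premise 3 is O(¬escrow_directive → ¬summon_witness); contrapositively O(summon_witness → escrow_directive). Since O(summon_witness) holds, K gives O(escrow_directive).
Premise 4 is O(¬purge_cache → ¬escrow_directive); contrapositively O(escrow_directive → purge_cache). Since O(escrow_directive) holds, K gives O(purge_cache).
Premise 5 is O(flag_audit_trail → ¬purge_cache); contrapositively O(purge_cache → ¬flag_audit_trail). Since O(purge_cache) holds, K gives O(¬flag_audit_trail).
The contrapositive of premise 7 (O(¬revoke_memo → flag_audit_trail)) is O(¬flag_audit_trail → revoke_memo), and O(¬flag_audit_trail) is already established, so O(revoke_memo).
Applying K to premise 2 (O(revoke_memo → ¬notify_charter)) and O(revoke_memo) yields O(¬notify_charter).
So O(¬notify_charter) holds, i.e. notify_charter is forbidden. None of the other listed options is forbidden under the premises.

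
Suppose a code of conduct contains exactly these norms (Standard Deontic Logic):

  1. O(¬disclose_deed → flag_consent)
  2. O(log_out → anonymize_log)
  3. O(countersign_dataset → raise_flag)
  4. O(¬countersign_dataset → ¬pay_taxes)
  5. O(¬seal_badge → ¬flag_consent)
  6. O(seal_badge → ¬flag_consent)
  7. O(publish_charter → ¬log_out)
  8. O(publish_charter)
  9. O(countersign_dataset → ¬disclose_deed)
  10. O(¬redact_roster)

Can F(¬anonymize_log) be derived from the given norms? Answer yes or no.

No

Premise 2 is O(log_out → anonymize_log), but O(log_out) is not derivable from the premises, so it does not yield O(anonymize_log).
No other premise forces O(anonymize_log). An ideal world satisfying every premise can still have ¬anonymize_log true, so F(¬anonymize_log) is not derivable.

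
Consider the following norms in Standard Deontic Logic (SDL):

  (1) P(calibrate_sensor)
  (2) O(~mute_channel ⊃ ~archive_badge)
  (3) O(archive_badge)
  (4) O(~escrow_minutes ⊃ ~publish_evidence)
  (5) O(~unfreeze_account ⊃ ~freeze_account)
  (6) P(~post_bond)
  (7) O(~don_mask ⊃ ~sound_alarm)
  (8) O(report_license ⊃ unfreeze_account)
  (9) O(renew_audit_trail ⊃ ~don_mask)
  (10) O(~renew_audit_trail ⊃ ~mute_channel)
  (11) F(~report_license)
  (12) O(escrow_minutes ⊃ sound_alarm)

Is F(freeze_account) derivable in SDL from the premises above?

No

Premise 5 is O(~unfreeze_account ⊃ ~freeze_account), but O(~unfreeze_account) is not derivable from the premises, so it does not yield O(~freeze_account).
No other premise forces O(~freeze_account). An ideal world satisfying every premise can still have freeze_account true, so F(freeze_account) is not derivable.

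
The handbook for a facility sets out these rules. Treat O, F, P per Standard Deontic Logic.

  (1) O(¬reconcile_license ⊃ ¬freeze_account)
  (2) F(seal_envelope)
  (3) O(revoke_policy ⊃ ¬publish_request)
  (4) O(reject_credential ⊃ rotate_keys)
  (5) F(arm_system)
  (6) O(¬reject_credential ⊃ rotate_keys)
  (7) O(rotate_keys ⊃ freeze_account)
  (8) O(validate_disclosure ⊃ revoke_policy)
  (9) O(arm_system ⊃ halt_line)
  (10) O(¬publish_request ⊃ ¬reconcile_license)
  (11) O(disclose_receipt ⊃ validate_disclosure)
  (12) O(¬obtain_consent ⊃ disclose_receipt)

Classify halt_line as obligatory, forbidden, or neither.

Premise 9 is O(arm_system ⊃ halt_line), but O(arm_system) is not derivable from the premises, so it does not yield O(halt_line).
No premise or chain of K-axiom applications forces O(halt_line), and none forces O(¬halt_line). So halt_line is neither obligatory nor forbidden under these norms.

Neither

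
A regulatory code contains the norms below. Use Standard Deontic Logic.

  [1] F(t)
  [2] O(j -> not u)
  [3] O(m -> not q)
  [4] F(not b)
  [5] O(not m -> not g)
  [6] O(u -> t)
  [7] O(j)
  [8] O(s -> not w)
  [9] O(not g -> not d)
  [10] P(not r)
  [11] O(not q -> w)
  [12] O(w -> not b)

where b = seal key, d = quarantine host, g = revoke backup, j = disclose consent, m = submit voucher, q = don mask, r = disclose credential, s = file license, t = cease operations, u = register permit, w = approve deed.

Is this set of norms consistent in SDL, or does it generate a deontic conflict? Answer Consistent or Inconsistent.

Premise 6 is O(u -> t), but O(u) is not derivable from the premises, so it does not yield O(t).
So O(t) is not derivable, and the apparent clash with O(not t) does not arise.
A world satisfying every obligation exists (e.g. b=true, d=false, g=false, j=true, m=false, q=true, r=false, s=false, t=false, u=false, w=false); no atom is both obligatory and forbidden, so the set is consistent.

Consistent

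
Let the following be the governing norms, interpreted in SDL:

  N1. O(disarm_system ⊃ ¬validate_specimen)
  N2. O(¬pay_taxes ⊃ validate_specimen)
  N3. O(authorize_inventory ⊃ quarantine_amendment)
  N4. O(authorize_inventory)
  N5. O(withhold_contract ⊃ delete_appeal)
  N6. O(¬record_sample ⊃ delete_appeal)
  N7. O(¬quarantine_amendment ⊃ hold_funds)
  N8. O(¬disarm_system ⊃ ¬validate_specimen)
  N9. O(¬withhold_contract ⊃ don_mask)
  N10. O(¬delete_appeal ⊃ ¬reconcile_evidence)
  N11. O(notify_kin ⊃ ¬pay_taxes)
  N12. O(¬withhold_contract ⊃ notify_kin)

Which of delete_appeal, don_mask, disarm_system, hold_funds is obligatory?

Premises 8 and 1 are O(¬disarm_system ⊃ ¬validate_specimen) and O(disarm_system ⊃ ¬validate_specimen); every ideal world satisfies ¬disarm_system or disarm_system, so in either case ¬validate_specimen holds — hence O(¬validate_specimen).
Premise 2 is O(¬pay_taxes ⊃ validate_specimen); contrapositively O(¬validate_specimen ⊃ pay_taxes). Since O(¬validate_specimen) holds, K gives O(pay_taxes).
Premise 11, O(notify_kin ⊃ ¬pay_taxes), contraposes to O(pay_taxes ⊃ ¬notify_kin); with O(pay_taxes) we get O(¬notify_kin).
Premise 12, O(¬withhold_contract ⊃ notify_kin), contraposes to O(¬notify_kin ⊃ withhold_contract); with O(¬notify_kin) we get O(withhold_contract).
Premise 5 is O(withhold_contract ⊃ delete_appeal); since O(withhold_contract), deontic closure gives O(delete_appeal).
So O(delete_appeal) holds — delete_appeal is obligatory. None of the other listed options is made obligatory by any chain of premises.

delete_appeal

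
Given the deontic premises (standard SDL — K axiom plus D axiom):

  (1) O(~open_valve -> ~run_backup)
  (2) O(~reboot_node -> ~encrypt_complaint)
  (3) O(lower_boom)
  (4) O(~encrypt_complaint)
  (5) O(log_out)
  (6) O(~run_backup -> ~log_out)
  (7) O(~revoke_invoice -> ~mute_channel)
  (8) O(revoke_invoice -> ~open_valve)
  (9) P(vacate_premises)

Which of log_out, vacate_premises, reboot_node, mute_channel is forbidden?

From premise 5 we have O(log_out).
Premise 6, O(~run_backup -> ~log_out), contraposes to O(log_out -> run_backup); with O(log_out) we get O(run_backup).
Premise 1, O(~open_valve -> ~run_backup), contraposes to O(run_backup -> open_valve); with O(run_backup) we get O(open_valve).
Premise 8, O(revoke_invoice -> ~open_valve), contraposes to O(open_valve -> ~revoke_invoice); with O(open_valve) we get O(~revoke_invoice).
Applying K to premise 7 (O(~revoke_invoice -> ~mute_channel)) and O(~revoke_invoice) yields O(~mute_channel).
So O(~mute_channel) holds, i.e. mute_channel is forbidden. None of the other listed options is forbidden under the premises.

mute_channel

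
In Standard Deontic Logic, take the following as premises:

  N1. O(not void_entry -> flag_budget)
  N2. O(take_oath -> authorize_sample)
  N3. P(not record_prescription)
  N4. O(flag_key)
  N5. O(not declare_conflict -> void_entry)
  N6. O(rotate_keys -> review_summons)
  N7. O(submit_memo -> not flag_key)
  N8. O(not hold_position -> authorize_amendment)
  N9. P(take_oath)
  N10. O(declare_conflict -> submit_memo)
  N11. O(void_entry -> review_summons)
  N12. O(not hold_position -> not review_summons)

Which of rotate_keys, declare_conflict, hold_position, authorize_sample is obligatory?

hold_position

Premise 4 states O(flag_key) outright.
Premise 7, O(submit_memo -> not flag_key), contraposes to O(flag_key -> not submit_memo); with O(flag_key) we get O(not submit_memo).
The contrapositive of premise 10 (O(declare_conflict -> submit_memo)) is O(not submit_memo -> not declare_conflict), and O(not submit_memo) is already established, so O(not declare_conflict).
With premise 5, O(not declare_conflict -> void_entry), the K-axiom yields O(void_entry).
With premise 11, O(void_entry -> review_summons), the K-axiom yields O(review_summons).
The contrapositive of premise 12 (O(not hold_position -> not review_summons)) is O(review_summons -> hold_position), and O(review_summons) is already established, so O(hold_position).
So O(hold_position) holds — hold_position is obligatory. None of the other listed options is made obligatory by any chain of premises.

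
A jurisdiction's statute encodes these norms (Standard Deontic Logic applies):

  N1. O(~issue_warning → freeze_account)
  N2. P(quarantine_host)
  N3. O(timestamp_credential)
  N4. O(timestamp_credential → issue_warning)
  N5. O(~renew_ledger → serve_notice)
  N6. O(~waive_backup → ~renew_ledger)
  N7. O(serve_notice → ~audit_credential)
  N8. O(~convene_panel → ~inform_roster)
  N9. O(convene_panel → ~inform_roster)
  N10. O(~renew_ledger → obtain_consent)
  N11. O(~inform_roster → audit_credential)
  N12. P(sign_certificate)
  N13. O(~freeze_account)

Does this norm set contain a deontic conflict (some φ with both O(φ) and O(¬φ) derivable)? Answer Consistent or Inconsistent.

Premise 1 is O(~issue_warning → freeze_account), but O(~issue_warning) is not derivable from the premises, so it does not yield O(freeze_account).
So O(freeze_account) is not derivable, and the apparent clash with O(~freeze_account) does not arise.
A world satisfying every obligation exists (e.g. audit_credential=true, convene_panel=false, freeze_account=false, inform_roster=false, issue_warning=true, obtain_consent=false, quarantine_host=false, renew_ledger=true, serve_notice=false, sign_certificate=false, timestamp_credential=true, waive_backup=true); no atom is both obligatory and forbidden, so the set is consistent.

Consistent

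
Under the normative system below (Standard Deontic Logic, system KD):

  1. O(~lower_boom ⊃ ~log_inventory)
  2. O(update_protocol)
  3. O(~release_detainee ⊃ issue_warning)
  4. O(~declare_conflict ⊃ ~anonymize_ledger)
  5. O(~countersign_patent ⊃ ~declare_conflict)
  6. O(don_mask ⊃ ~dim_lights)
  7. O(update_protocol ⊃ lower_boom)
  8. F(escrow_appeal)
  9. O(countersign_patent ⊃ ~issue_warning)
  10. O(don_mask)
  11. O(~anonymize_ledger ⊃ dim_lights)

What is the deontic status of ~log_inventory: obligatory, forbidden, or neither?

Premise 1 is O(~lower_boom ⊃ ~log_inventory), but O(~lower_boom) is not derivable from the premises, so it does not yield O(~log_inventory).
No premise or chain of K-axiom applications forces O(~log_inventory), and none forces O(log_inventory). So ~log_inventory is neither obligatory nor forbidden under these norms.

Neither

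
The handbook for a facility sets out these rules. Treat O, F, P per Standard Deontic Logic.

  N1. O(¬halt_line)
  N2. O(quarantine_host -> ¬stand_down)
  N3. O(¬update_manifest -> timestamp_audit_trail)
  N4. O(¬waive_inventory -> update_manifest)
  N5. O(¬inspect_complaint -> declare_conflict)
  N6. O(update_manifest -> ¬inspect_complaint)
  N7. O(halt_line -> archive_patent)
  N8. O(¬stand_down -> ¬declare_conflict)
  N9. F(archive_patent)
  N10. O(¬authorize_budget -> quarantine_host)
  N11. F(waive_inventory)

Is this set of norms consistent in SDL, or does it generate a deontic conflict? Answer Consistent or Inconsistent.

Premise 7 is O(halt_line -> archive_patent), but O(halt_line) is not derivable from the premises, so it does not yield O(archive_patent).
So O(archive_patent) is not derivable, and the apparent clash with O(¬archive_patent) does not arise.
A world satisfying every obligation exists (e.g. archive_patent=false, authorize_budget=true, declare_conflict=true, halt_line=false, inspect_complaint=false, quarantine_host=false, stand_down=true, timestamp_audit_trail=false, update_manifest=true, waive_inventory=false); no atom is both obligatory and forbidden, so the set is consistent.

Consistent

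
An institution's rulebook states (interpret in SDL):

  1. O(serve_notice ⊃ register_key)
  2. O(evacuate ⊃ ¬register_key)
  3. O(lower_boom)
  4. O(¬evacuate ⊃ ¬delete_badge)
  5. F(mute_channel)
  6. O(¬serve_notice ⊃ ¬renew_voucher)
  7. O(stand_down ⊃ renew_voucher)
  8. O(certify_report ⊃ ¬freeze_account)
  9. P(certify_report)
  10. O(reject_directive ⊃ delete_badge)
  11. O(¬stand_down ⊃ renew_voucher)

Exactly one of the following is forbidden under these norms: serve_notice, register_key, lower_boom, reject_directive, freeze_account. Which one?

reject_directive

Premises 11 and 7 cover both cases: O(¬stand_down ⊃ renew_voucher) and O(stand_down ⊃ renew_voucher). Since ¬stand_down ∨ stand_down is a tautology, O(renew_voucher) follows.
Premise 6 is O(¬serve_notice ⊃ ¬renew_voucher); contrapositively O(renew_voucher ⊃ serve_notice). Since O(renew_voucher) holds, K gives O(serve_notice).
Applying K to premise 1 (O(serve_notice ⊃ register_key)) and O(serve_notice) yields O(register_key).
Premise 2 is O(evacuate ⊃ ¬register_key); contrapositively O(register_key ⊃ ¬evacuate). Since O(register_key) holds, K gives O(¬evacuate).
With premise 4, O(¬evacuate ⊃ ¬delete_badge), the K-axiom yields O(¬delete_badge).
Premise 10, O(reject_directive ⊃ delete_badge), contraposes to O(¬delete_badge ⊃ ¬reject_directive); with O(¬delete_badge) we get O(¬reject_directive).
So O(¬reject_directive) holds, i.e. reject_directive is forbidden. None of the other listed options is forbidden under the premises.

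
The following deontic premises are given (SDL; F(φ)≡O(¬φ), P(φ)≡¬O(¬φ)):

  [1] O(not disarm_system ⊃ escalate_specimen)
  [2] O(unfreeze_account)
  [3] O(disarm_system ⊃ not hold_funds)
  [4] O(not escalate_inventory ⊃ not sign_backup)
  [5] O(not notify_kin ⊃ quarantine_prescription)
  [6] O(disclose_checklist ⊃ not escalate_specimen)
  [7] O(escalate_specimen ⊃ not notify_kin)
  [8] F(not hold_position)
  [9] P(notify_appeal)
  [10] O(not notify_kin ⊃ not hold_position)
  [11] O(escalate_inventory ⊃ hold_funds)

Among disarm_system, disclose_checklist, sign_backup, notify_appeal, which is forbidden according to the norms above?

sign_backup

Premise 8 is F(not hold_position), i.e. O(hold_position).
Premise 10, O(not notify_kin ⊃ not hold_position), contraposes to O(hold_position ⊃ notify_kin); with O(hold_position) we get O(notify_kin).
The contrapositive of premise 7 (O(escalate_specimen ⊃ not notify_kin)) is O(notify_kin ⊃ not escalate_specimen), and O(notify_kin) is already established, so O(not escalate_specimen).
Premise 1, O(not disarm_system ⊃ escalate_specimen), contraposes to O(not escalate_specimen ⊃ disarm_system); with O(not escalate_specimen) we get O(disarm_system).
From O(disarm_system) and premise 3, O(disarm_system ⊃ not hold_funds), we obtain O(not hold_funds).
The contrapositive of premise 11 (O(escalate_inventory ⊃ hold_funds)) is O(not hold_funds ⊃ not escalate_inventory), and O(not hold_funds) is already established, so O(not escalate_inventory).
Applying K to premise 4 (O(not escalate_inventory ⊃ not sign_backup)) and O(not escalate_inventory) yields O(not sign_backup).
So O(not sign_backup) holds, i.e. sign_backup is forbidden. None of the other listed options is forbidden under the premises.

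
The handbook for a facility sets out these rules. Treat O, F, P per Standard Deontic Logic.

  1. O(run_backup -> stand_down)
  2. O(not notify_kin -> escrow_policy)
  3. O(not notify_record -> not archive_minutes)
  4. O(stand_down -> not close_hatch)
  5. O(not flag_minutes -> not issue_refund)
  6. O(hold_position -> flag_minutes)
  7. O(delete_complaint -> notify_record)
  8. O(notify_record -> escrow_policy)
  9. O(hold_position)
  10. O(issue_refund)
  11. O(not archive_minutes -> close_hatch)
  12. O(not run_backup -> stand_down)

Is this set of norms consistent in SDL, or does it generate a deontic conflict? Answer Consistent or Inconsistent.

Premise 5 is O(not flag_minutes -> not issue_refund), but O(not flag_minutes) is not derivable from the premises, so it does not yield O(not issue_refund).
So O(not issue_refund) is not derivable, and the apparent clash with O(issue_refund) does not arise.
A world satisfying every obligation exists (e.g. archive_minutes=true, close_hatch=false, delete_complaint=false, escrow_policy=true, flag_minutes=true, hold_position=true, issue_refund=true, notify_kin=false, notify_record=true, run_backup=false, stand_down=true); no atom is both obligatory and forbidden, so the set is consistent.

Consistent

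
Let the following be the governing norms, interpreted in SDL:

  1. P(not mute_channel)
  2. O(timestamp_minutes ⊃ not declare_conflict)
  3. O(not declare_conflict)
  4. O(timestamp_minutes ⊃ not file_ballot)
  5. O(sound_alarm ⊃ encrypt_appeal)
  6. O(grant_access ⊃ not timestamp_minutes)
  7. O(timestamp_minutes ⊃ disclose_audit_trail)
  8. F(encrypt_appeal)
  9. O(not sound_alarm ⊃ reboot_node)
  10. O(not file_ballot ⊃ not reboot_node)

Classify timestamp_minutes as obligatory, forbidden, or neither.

Forbidden

F(encrypt_appeal) at premise 8 means O(not encrypt_appeal).
Premise 5 is O(sound_alarm ⊃ encrypt_appeal); contrapositively O(not encrypt_appeal ⊃ not sound_alarm). Since O(not encrypt_appeal) holds, K gives O(not sound_alarm).
With premise 9, O(not sound_alarm ⊃ reboot_node), the K-axiom yields O(reboot_node).
Premise 10, O(not file_ballot ⊃ not reboot_node), contraposes to O(reboot_node ⊃ file_ballot); with O(reboot_node) we get O(file_ballot).
The contrapositive of premise 4 (O(timestamp_minutes ⊃ not file_ballot)) is O(file_ballot ⊃ not timestamp_minutes), and O(file_ballot) is already established, so O(not timestamp_minutes).
Premises 1, 2, 3, 6, 7 do not contribute to this derivation.
Thus O(not timestamp_minutes), which is F(timestamp_minutes): timestamp_minutes is forbidden.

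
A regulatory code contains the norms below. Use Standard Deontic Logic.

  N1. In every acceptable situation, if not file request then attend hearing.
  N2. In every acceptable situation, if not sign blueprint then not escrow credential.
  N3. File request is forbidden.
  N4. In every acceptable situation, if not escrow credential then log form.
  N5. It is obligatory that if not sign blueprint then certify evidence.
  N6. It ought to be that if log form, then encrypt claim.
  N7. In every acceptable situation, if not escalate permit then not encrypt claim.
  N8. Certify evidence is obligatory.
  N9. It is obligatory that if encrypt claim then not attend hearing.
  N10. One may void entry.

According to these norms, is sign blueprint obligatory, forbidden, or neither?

Obligatory

Premise 3, F(file_request), is equivalent to O(¬file_request).
With premise 1, O(¬file_request → attend_hearing), the K-axiom yields O(attend_hearing).
The contrapositive of premise 9 (O(encrypt_claim → ¬attend_hearing)) is O(attend_hearing → ¬encrypt_claim), and O(attend_hearing) is already established, so O(¬encrypt_claim).
Premise 6, O(log_form → encrypt_claim), contraposes to O(¬encrypt_claim → ¬log_form); with O(¬encrypt_claim) we get O(¬log_form).
Premise 4 is O(¬escrow_credential → log_form); contrapositively O(¬log_form → escrow_credential). Since O(¬log_form) holds, K gives O(escrow_credential).
Premise 2 is O(¬sign_blueprint → ¬escrow_credential); contrapositively O(escrow_credential → sign_blueprint). Since O(escrow_credential) holds, K gives O(sign_blueprint).
Premises 5, 7, 8, 10 do not contribute to this derivation.
Hence sign_blueprint is obligatory.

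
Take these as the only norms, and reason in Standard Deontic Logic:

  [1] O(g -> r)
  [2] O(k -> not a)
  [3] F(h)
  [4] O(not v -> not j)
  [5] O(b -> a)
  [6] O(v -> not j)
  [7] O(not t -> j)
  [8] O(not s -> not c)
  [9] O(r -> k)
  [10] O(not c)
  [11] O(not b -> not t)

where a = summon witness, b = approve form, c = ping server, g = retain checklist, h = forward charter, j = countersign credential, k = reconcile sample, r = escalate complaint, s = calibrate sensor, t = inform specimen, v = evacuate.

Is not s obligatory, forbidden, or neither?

Premise 8 is O(not s -> not c); even if O(not c) held, inferring O(not s) would be affirming the consequent — invalid.
No premise or chain of K-axiom applications forces O(not s), and none forces O(s). So not s is neither obligatory nor forbidden under these norms.

Neither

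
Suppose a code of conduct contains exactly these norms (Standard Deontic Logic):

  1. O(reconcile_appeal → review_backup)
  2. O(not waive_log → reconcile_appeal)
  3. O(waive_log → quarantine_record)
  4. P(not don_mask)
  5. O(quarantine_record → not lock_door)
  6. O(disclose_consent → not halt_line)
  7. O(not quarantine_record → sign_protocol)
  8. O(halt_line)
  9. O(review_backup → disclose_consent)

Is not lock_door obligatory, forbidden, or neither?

Obligatory

Premise 8 gives O(halt_line).
Premise 6 is O(disclose_consent → not halt_line); contrapositively O(halt_line → not disclose_consent). Since O(halt_line) holds, K gives O(not disclose_consent).
Premise 9, O(review_backup → disclose_consent), contraposes to O(not disclose_consent → not review_backup); with O(not disclose_consent) we get O(not review_backup).
Premise 1, O(reconcile_appeal → review_backup), contraposes to O(not review_backup → not reconcile_appeal); with O(not review_backup) we get O(not reconcile_appeal).
Premise 2, O(not waive_log → reconcile_appeal), contraposes to O(not reconcile_appeal → waive_log); with O(not reconcile_appeal) we get O(waive_log).
Applying K to premise 3 (O(waive_log → quarantine_record)) and O(waive_log) yields O(quarantine_record).
Premise 5 is O(quarantine_record → not lock_door); since O(quarantine_record), deontic closure gives O(not lock_door).
Premises 4, 7 do not contribute to this derivation.
Hence not lock_door is obligatory.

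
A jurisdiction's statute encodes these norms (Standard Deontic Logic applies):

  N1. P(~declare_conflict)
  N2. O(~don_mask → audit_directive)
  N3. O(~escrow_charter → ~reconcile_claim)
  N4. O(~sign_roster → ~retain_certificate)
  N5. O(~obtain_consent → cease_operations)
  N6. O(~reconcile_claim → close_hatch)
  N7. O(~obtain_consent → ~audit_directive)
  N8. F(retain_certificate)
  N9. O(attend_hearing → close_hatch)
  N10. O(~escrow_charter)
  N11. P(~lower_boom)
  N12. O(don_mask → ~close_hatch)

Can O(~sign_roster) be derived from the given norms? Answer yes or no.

Premise 4 is O(~sign_roster → ~retain_certificate); even if O(~retain_certificate) held, inferring O(~sign_roster) would be affirming the consequent — invalid.
No other premise forces O(~sign_roster). An ideal world satisfying every premise can still have ~sign_roster false, so O(~sign_roster) is not derivable.

No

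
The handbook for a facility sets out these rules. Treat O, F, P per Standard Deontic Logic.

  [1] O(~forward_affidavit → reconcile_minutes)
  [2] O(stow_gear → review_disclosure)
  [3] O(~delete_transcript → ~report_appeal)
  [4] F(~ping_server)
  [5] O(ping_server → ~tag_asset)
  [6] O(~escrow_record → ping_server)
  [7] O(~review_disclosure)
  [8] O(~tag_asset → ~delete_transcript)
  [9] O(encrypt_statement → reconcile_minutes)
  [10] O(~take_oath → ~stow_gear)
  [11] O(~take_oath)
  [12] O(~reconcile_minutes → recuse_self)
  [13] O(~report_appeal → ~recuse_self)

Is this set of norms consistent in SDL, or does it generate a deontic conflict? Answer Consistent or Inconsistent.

Premise 2 is O(stow_gear → review_disclosure), but O(stow_gear) is not derivable from the premises, so it does not yield O(review_disclosure).
So O(review_disclosure) is not derivable, and the apparent clash with O(~review_disclosure) does not arise.
A world satisfying every obligation exists (e.g. delete_transcript=false, encrypt_statement=false, escrow_record=false, forward_affidavit=false, ping_server=true, reconcile_minutes=true, recuse_self=false, report_appeal=false, review_disclosure=false, stow_gear=false, tag_asset=false, take_oath=false); no atom is both obligatory and forbidden, so the set is consistent.

Consistent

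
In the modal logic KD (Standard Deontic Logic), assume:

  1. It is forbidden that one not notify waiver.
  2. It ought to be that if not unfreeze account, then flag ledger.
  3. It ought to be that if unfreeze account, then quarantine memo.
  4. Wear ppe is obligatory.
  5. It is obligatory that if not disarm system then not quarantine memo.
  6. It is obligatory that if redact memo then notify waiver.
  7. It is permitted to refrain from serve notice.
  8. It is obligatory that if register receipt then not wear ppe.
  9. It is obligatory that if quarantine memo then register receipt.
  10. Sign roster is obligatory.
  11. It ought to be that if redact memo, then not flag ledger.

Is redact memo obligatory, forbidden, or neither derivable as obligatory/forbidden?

Premise 4 gives O(wear_ppe).
Premise 8, O(register_receipt → ¬wear_ppe), contraposes to O(wear_ppe → ¬register_receipt); with O(wear_ppe) we get O(¬register_receipt).
Premise 9 is O(quarantine_memo → register_receipt); contrapositively O(¬register_receipt → ¬quarantine_memo). Since O(¬register_receipt) holds, K gives O(¬quarantine_memo).
The contrapositive of premise 3 (O(unfreeze_account → quarantine_memo)) is O(¬quarantine_memo → ¬unfreeze_account), and O(¬quarantine_memo) is already established, so O(¬unfreeze_account).
Applying K to premise 2 (O(¬unfreeze_account → flag_ledger)) and O(¬unfreeze_account) yields O(flag_ledger).
Premise 11, O(redact_memo → ¬flag_ledger), contraposes to O(flag_ledger → ¬redact_memo); with O(flag_ledger) we get O(¬redact_memo).
Premises 1, 5, 6, 7, 10 do not contribute to this derivation.
Thus O(¬redact_memo), which is F(redact_memo): redact_memo is forbidden.

Forbidden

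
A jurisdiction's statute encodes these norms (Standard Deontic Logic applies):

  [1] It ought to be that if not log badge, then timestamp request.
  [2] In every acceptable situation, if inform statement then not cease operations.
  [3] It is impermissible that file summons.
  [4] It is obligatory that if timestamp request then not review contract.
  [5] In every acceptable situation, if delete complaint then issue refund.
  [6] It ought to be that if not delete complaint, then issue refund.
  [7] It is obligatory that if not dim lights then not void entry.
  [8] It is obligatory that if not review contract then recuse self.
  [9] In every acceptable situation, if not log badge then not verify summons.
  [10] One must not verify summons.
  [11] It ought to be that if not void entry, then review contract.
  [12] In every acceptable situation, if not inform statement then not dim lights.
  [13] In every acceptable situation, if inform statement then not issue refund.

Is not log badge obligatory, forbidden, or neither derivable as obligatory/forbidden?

Premises 5 and 6 cover both cases: O(delete_complaint → issue_refund) and O(¬delete_complaint → issue_refund). Since delete_complaint ∨ ¬delete_complaint is a tautology, O(issue_refund) follows.
Premise 13, O(inform_statement → ¬issue_refund), contraposes to O(issue_refund → ¬inform_statement); with O(issue_refund) we get O(¬inform_statement).
From O(¬inform_statement) and premise 12, O(¬inform_statement → ¬dim_lights), we obtain O(¬dim_lights).
Premise 7 is O(¬dim_lights → ¬void_entry); since O(¬dim_lights), deontic closure gives O(¬void_entry).
With premise 11, O(¬void_entry → review_contract), the K-axiom yields O(review_contract).
Premise 4, O(timestamp_request → ¬review_contract), contraposes to O(review_contract → ¬timestamp_request); with O(review_contract) we get O(¬timestamp_request).
Premise 1 is O(¬log_badge → timestamp_request); contrapositively O(¬timestamp_request → log_badge). Since O(¬timestamp_request) holds, K gives O(log_badge).
Premises 2, 3, 8, 9, 10 do not contribute to this derivation.
Thus O(log_badge), which is F(¬log_badge): ¬log_badge is forbidden.

Forbidden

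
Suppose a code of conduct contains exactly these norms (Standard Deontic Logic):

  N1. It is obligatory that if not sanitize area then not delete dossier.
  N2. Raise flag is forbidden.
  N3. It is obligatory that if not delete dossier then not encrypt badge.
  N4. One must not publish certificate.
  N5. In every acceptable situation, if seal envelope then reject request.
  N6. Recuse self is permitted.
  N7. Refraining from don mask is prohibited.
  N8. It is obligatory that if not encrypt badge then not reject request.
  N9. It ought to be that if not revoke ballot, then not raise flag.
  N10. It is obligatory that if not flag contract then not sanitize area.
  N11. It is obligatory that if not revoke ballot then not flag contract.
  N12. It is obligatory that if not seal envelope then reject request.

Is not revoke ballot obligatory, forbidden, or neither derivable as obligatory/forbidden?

Premises 12 and 5 are O(¬seal_envelope → reject_request) and O(seal_envelope → reject_request); every ideal world satisfies ¬seal_envelope or seal_envelope, so in either case reject_request holds — hence O(reject_request).
Premise 8, O(¬encrypt_badge → ¬reject_request), contraposes to O(reject_request → encrypt_badge); with O(reject_request) we get O(encrypt_badge).
The contrapositive of premise 3 (O(¬delete_dossier → ¬encrypt_badge)) is O(encrypt_badge → delete_dossier), and O(encrypt_badge) is already established, so O(delete_dossier).
Premise 1 is O(¬sanitize_area → ¬delete_dossier); contrapositively O(delete_dossier → sanitize_area). Since O(delete_dossier) holds, K gives O(sanitize_area).
Premise 10, O(¬flag_contract → ¬sanitize_area), contraposes to O(sanitize_area → flag_contract); with O(sanitize_area) we get O(flag_contract).
Premise 11 is O(¬revoke_ballot → ¬flag_contract); contrapositively O(flag_contract → revoke_ballot). Since O(flag_contract) holds, K gives O(revoke_ballot).
Premises 2, 4, 6, 7, 9 do not contribute to this derivation.
Thus O(revoke_ballot), which is F(¬revoke_ballot): ¬revoke_ballot is forbidden.

Forbidden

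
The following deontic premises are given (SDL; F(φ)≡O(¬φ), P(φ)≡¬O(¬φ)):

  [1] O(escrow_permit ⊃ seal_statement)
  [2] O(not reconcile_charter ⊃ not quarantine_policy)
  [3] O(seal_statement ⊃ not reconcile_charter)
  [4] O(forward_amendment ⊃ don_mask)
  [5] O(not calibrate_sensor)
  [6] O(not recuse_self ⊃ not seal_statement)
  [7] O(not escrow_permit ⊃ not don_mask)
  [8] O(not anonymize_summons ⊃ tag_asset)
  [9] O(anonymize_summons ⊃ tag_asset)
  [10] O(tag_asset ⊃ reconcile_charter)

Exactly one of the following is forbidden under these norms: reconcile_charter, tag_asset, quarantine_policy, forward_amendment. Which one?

Premises 8 and 9 are O(not anonymize_summons ⊃ tag_asset) and O(anonymize_summons ⊃ tag_asset); every ideal world satisfies not anonymize_summons or anonymize_summons, so in either case tag_asset holds — hence O(tag_asset).
Applying K to premise 10 (O(tag_asset ⊃ reconcile_charter)) and O(tag_asset) yields O(reconcile_charter).
Premise 3 is O(seal_statement ⊃ not reconcile_charter); contrapositively O(reconcile_charter ⊃ not seal_statement). Since O(reconcile_charter) holds, K gives O(not seal_statement).
The contrapositive of premise 1 (O(escrow_permit ⊃ seal_statement)) is O(not seal_statement ⊃ not escrow_permit), and O(not seal_statement) is already established, so O(not escrow_permit).
Premise 7 is O(not escrow_permit ⊃ not don_mask); since O(not escrow_permit), deontic closure gives O(not don_mask).
Premise 4, O(forward_amendment ⊃ don_mask), contraposes to O(not don_mask ⊃ not forward_amendment); with O(not don_mask) we get O(not forward_amendment).
So O(not forward_amendment) holds, i.e. forward_amendment is forbidden. None of the other listed options is forbidden under the premises.

forward_amendment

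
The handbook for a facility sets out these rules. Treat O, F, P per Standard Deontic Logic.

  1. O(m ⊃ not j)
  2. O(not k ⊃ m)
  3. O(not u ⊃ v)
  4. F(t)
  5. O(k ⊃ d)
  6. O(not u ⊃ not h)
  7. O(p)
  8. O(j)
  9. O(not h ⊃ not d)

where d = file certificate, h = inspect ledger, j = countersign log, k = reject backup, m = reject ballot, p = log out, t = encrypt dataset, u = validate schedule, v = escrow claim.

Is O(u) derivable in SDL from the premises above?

Premise 8 gives O(j).
The contrapositive of premise 1 (O(m ⊃ not j)) is O(j ⊃ not m), and O(j) is already established, so O(not m).
The contrapositive of premise 2 (O(not k ⊃ m)) is O(not m ⊃ k), and O(not m) is already established, so O(k).
Premise 5 is O(k ⊃ d); since O(k), deontic closure gives O(d).
Premise 9 is O(not h ⊃ not d); contrapositively O(d ⊃ h). Since O(d) holds, K gives O(h).
The contrapositive of premise 6 (O(not u ⊃ not h)) is O(h ⊃ u), and O(h) is already established, so O(u).
Premises 3, 4, 7 do not contribute to this derivation.
So O(u) follows.

Yes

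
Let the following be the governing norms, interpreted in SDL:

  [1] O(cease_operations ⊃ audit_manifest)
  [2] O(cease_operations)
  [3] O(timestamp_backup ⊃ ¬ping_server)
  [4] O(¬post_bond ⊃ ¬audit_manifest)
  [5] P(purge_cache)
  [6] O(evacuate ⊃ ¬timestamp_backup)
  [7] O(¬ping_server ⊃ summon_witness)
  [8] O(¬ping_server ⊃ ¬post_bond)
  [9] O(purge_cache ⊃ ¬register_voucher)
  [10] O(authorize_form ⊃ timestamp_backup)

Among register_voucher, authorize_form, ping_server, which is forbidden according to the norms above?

From premise 2 we have O(cease_operations).
From O(cease_operations) and premise 1, O(cease_operations ⊃ audit_manifest), we obtain O(audit_manifest).
The contrapositive of premise 4 (O(¬post_bond ⊃ ¬audit_manifest)) is O(audit_manifest ⊃ post_bond), and O(audit_manifest) is already established, so O(post_bond).
Premise 8 is O(¬ping_server ⊃ ¬post_bond); contrapositively O(post_bond ⊃ ping_server). Since O(post_bond) holds, K gives O(ping_server).
Premise 3, O(timestamp_backup ⊃ ¬ping_server), contraposes to O(ping_server ⊃ ¬timestamp_backup); with O(ping_server) we get O(¬timestamp_backup).
Premise 10 is O(authorize_form ⊃ timestamp_backup); contrapositively O(¬timestamp_backup ⊃ ¬authorize_form). Since O(¬timestamp_backup) holds, K gives O(¬authorize_form).
So O(¬authorize_form) holds, i.e. authorize_form is forbidden. None of the other listed options is forbidden under the premises.

authorize_form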